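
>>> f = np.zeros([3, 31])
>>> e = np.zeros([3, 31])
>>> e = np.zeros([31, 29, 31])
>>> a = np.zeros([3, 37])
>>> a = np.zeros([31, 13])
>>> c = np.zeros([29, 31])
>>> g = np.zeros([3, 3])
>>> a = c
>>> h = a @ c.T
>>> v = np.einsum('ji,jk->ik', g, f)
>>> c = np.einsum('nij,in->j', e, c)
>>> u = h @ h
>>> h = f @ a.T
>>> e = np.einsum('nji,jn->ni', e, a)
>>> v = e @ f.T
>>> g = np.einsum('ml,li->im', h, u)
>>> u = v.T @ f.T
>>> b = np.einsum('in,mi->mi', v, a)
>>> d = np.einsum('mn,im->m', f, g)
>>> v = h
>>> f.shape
(3, 31)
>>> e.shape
(31, 31)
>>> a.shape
(29, 31)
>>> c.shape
(31,)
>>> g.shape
(29, 3)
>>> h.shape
(3, 29)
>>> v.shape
(3, 29)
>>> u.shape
(3, 3)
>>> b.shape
(29, 31)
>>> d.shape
(3,)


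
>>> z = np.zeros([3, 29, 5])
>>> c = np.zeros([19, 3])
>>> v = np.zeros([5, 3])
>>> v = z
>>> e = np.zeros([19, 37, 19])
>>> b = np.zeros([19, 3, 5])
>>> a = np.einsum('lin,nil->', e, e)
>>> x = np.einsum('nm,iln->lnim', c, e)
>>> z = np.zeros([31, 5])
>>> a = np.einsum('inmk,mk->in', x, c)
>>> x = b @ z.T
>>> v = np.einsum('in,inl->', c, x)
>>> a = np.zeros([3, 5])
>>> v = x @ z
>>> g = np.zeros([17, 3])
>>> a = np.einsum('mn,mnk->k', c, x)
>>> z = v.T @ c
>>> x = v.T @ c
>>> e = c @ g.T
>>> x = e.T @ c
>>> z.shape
(5, 3, 3)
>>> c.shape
(19, 3)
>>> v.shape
(19, 3, 5)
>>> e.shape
(19, 17)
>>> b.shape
(19, 3, 5)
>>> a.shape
(31,)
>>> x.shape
(17, 3)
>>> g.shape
(17, 3)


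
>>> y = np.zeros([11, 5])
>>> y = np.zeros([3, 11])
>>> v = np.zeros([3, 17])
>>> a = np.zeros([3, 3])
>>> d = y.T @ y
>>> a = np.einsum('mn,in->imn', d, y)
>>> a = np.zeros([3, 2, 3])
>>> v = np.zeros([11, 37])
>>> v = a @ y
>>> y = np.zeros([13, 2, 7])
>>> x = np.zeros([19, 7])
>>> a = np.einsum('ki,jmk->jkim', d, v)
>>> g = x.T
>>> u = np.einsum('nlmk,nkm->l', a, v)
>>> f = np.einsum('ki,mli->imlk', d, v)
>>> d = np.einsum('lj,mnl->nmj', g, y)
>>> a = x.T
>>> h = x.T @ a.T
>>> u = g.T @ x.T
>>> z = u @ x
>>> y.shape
(13, 2, 7)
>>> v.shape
(3, 2, 11)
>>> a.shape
(7, 19)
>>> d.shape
(2, 13, 19)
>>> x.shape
(19, 7)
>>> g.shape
(7, 19)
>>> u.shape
(19, 19)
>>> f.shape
(11, 3, 2, 11)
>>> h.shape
(7, 7)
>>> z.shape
(19, 7)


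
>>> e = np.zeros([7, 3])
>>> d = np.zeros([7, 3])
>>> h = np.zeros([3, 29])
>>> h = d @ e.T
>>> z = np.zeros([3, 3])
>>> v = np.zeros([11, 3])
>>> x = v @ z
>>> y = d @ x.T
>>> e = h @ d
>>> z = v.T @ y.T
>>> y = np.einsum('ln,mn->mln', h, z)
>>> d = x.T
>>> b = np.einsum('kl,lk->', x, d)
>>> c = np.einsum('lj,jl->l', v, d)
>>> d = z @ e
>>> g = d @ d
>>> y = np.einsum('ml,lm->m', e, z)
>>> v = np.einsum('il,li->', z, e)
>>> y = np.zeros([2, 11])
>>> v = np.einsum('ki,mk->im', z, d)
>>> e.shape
(7, 3)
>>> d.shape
(3, 3)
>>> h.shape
(7, 7)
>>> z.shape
(3, 7)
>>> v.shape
(7, 3)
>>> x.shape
(11, 3)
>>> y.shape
(2, 11)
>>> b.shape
()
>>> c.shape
(11,)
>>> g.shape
(3, 3)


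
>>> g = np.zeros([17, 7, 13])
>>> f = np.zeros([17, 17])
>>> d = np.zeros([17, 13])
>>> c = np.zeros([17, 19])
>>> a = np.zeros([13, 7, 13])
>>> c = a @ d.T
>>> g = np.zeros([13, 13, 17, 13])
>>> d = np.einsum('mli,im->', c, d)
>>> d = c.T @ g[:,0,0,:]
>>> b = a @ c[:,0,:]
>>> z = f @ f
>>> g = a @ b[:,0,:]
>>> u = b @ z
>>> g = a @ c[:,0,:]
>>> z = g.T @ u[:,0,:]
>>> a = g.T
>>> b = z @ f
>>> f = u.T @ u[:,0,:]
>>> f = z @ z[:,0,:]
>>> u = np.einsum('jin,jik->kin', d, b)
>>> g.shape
(13, 7, 17)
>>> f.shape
(17, 7, 17)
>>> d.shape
(17, 7, 13)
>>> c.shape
(13, 7, 17)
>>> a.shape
(17, 7, 13)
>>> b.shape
(17, 7, 17)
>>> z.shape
(17, 7, 17)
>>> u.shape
(17, 7, 13)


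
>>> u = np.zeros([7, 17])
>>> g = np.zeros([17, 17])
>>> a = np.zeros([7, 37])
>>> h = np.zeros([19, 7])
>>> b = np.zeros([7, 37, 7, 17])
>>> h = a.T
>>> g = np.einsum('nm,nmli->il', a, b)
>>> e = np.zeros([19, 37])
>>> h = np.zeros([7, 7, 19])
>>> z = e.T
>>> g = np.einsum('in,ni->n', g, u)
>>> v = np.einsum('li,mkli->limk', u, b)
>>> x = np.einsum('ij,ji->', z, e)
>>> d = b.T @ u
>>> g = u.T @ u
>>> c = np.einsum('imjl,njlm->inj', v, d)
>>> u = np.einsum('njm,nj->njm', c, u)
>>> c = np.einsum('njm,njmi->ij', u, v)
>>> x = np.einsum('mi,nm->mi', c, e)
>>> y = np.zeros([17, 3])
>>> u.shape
(7, 17, 7)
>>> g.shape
(17, 17)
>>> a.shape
(7, 37)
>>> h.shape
(7, 7, 19)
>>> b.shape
(7, 37, 7, 17)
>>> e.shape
(19, 37)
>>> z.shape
(37, 19)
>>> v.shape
(7, 17, 7, 37)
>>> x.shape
(37, 17)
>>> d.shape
(17, 7, 37, 17)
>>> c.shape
(37, 17)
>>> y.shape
(17, 3)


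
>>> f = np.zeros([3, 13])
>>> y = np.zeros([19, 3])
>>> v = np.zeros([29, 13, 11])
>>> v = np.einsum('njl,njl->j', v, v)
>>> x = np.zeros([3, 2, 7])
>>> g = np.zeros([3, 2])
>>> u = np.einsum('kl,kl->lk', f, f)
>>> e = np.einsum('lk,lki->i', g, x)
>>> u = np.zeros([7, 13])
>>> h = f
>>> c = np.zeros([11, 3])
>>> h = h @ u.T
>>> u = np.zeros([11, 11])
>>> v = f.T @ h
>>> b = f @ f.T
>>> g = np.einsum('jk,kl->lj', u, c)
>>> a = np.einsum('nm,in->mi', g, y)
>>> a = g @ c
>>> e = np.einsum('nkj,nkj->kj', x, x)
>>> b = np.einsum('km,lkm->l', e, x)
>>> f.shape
(3, 13)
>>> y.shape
(19, 3)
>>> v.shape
(13, 7)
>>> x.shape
(3, 2, 7)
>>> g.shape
(3, 11)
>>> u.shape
(11, 11)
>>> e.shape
(2, 7)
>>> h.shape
(3, 7)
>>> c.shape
(11, 3)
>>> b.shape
(3,)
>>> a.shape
(3, 3)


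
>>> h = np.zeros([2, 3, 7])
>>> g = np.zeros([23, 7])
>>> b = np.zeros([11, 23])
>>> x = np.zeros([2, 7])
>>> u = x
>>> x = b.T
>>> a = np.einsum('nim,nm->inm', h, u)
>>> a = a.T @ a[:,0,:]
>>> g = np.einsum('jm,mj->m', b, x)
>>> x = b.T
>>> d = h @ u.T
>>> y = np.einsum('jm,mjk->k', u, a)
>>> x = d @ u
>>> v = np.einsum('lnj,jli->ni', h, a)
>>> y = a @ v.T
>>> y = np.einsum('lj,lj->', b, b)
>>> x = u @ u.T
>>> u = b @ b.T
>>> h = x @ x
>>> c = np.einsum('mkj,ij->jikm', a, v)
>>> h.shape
(2, 2)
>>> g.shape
(23,)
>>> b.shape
(11, 23)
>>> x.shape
(2, 2)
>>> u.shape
(11, 11)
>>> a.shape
(7, 2, 7)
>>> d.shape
(2, 3, 2)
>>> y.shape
()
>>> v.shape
(3, 7)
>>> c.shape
(7, 3, 2, 7)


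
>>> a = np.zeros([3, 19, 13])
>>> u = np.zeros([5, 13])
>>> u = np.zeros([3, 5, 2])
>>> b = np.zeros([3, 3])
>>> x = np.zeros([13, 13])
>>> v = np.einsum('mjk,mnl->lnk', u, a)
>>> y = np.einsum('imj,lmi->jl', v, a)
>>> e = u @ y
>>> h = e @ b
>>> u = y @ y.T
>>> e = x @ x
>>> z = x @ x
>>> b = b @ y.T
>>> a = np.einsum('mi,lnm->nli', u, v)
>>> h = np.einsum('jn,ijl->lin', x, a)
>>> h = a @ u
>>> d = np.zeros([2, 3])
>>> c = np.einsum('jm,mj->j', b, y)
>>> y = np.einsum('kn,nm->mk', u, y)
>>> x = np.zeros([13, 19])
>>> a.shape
(19, 13, 2)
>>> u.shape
(2, 2)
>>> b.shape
(3, 2)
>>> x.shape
(13, 19)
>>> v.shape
(13, 19, 2)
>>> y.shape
(3, 2)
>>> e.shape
(13, 13)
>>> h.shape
(19, 13, 2)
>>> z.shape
(13, 13)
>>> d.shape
(2, 3)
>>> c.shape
(3,)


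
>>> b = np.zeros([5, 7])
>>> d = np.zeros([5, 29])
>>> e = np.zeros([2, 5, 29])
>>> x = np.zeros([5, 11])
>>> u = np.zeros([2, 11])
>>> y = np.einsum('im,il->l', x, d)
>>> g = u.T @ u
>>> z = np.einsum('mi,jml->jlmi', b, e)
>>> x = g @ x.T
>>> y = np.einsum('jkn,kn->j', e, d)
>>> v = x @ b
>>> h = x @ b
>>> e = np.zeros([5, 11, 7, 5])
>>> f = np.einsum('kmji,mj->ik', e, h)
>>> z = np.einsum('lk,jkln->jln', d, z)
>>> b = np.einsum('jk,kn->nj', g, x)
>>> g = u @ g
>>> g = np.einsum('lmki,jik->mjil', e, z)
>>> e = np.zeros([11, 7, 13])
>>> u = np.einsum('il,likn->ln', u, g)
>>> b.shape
(5, 11)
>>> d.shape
(5, 29)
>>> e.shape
(11, 7, 13)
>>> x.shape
(11, 5)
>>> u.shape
(11, 5)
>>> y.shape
(2,)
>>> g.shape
(11, 2, 5, 5)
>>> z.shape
(2, 5, 7)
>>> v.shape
(11, 7)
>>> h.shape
(11, 7)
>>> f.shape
(5, 5)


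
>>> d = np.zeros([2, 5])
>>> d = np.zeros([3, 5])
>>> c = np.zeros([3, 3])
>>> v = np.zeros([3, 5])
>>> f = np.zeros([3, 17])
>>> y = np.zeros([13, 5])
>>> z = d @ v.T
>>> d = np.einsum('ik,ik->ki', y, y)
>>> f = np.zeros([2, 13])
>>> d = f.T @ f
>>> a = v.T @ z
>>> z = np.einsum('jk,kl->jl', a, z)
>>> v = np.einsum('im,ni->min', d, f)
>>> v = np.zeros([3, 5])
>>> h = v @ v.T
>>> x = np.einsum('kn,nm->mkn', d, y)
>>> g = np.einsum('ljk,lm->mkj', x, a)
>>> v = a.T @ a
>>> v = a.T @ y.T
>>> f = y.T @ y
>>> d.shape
(13, 13)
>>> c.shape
(3, 3)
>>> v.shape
(3, 13)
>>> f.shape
(5, 5)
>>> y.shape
(13, 5)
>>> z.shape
(5, 3)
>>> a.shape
(5, 3)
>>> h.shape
(3, 3)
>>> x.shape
(5, 13, 13)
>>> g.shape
(3, 13, 13)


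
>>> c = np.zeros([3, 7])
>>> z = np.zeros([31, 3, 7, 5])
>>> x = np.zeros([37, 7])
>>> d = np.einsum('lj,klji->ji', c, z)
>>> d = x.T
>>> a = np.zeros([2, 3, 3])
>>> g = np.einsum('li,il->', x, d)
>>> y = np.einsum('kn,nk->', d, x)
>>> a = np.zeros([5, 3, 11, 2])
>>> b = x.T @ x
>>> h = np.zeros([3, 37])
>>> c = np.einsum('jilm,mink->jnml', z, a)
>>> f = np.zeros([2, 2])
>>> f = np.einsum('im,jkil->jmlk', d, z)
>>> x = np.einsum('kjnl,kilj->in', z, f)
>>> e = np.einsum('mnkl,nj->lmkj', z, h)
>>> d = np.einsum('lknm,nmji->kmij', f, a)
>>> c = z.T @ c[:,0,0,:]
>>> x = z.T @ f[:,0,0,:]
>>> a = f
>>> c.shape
(5, 7, 3, 7)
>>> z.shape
(31, 3, 7, 5)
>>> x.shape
(5, 7, 3, 3)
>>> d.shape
(37, 3, 2, 11)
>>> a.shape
(31, 37, 5, 3)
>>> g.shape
()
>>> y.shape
()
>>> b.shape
(7, 7)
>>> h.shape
(3, 37)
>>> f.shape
(31, 37, 5, 3)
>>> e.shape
(5, 31, 7, 37)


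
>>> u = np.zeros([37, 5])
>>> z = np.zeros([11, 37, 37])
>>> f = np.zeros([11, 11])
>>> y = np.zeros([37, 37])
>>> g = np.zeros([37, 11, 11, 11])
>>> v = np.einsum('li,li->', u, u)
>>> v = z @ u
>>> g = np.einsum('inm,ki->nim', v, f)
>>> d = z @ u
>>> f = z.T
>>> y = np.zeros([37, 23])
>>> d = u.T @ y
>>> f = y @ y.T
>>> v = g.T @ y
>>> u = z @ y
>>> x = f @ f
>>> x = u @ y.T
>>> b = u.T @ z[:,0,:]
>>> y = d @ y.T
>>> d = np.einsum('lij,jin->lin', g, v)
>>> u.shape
(11, 37, 23)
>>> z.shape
(11, 37, 37)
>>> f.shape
(37, 37)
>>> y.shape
(5, 37)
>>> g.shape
(37, 11, 5)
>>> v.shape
(5, 11, 23)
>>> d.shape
(37, 11, 23)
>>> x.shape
(11, 37, 37)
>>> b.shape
(23, 37, 37)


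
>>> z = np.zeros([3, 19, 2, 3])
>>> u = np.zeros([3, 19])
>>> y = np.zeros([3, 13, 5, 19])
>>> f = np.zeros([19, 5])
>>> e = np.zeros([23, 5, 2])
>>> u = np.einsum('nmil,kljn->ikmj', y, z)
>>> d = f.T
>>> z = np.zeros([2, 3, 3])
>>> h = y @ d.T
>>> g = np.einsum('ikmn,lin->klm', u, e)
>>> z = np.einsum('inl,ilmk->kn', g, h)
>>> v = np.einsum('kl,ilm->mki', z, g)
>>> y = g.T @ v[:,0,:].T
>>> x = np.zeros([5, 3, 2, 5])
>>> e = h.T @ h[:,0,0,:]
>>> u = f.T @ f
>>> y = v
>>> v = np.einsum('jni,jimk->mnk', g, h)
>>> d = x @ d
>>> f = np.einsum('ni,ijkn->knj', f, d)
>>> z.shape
(5, 23)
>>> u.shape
(5, 5)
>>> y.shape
(13, 5, 3)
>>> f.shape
(2, 19, 3)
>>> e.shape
(5, 5, 13, 5)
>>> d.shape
(5, 3, 2, 19)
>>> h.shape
(3, 13, 5, 5)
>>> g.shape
(3, 23, 13)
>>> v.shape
(5, 23, 5)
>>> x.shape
(5, 3, 2, 5)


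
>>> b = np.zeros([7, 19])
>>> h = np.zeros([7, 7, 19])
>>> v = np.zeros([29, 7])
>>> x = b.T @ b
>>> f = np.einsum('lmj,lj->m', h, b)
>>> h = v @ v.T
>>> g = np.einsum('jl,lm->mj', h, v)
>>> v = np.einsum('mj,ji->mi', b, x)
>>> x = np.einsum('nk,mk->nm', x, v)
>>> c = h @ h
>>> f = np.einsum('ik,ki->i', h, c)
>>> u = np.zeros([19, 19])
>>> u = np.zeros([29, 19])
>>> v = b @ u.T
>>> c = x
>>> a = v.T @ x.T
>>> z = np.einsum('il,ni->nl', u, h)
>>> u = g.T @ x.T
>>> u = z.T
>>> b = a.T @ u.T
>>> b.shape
(19, 19)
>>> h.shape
(29, 29)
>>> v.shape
(7, 29)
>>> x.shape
(19, 7)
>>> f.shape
(29,)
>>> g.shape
(7, 29)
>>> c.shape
(19, 7)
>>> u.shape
(19, 29)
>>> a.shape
(29, 19)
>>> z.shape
(29, 19)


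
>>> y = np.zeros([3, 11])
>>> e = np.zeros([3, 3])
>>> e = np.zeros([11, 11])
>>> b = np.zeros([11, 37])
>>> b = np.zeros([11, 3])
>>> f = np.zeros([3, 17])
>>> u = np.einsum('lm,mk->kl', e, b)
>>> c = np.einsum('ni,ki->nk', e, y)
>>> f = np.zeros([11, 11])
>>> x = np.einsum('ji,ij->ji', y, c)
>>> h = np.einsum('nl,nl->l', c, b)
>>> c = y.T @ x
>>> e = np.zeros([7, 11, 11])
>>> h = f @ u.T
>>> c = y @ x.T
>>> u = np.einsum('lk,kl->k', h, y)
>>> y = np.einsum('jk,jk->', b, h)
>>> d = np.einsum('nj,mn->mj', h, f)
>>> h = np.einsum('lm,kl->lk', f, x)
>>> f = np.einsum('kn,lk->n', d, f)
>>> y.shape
()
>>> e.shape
(7, 11, 11)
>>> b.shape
(11, 3)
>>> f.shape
(3,)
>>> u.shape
(3,)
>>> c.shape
(3, 3)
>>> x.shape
(3, 11)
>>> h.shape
(11, 3)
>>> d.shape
(11, 3)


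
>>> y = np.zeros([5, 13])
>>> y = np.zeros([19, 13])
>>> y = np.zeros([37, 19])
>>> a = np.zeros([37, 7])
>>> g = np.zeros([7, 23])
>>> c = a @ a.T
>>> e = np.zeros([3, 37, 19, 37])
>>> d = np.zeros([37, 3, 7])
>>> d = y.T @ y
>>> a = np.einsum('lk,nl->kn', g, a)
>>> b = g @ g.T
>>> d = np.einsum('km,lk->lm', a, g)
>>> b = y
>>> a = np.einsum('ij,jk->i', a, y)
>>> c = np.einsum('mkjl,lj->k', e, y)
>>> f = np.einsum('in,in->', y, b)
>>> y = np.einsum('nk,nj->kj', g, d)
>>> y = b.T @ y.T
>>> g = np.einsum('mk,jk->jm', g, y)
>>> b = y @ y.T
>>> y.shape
(19, 23)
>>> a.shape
(23,)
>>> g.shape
(19, 7)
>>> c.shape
(37,)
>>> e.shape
(3, 37, 19, 37)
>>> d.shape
(7, 37)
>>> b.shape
(19, 19)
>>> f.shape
()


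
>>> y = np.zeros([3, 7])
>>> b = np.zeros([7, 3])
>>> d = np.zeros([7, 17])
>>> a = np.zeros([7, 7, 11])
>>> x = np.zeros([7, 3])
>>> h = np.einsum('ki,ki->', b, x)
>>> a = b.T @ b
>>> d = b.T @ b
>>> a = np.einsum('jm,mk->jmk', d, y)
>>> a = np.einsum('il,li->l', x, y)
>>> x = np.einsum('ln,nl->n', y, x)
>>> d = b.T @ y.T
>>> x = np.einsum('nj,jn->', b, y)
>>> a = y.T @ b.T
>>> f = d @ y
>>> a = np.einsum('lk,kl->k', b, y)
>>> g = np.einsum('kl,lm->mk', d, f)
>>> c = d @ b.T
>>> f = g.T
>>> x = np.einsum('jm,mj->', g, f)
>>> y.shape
(3, 7)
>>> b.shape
(7, 3)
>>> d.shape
(3, 3)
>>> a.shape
(3,)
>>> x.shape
()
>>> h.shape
()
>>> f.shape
(3, 7)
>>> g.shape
(7, 3)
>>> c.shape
(3, 7)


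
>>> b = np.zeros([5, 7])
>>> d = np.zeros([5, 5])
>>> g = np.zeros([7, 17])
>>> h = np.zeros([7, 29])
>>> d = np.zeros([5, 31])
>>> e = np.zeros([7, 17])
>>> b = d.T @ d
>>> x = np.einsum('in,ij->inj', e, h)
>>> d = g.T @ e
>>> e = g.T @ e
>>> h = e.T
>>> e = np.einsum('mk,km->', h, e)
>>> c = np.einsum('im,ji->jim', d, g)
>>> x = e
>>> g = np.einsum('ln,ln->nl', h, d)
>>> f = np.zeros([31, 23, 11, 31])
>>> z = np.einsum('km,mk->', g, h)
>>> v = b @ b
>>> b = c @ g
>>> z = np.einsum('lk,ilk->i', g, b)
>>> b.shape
(7, 17, 17)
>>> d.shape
(17, 17)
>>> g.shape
(17, 17)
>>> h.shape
(17, 17)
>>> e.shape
()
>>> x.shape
()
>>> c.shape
(7, 17, 17)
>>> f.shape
(31, 23, 11, 31)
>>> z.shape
(7,)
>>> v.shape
(31, 31)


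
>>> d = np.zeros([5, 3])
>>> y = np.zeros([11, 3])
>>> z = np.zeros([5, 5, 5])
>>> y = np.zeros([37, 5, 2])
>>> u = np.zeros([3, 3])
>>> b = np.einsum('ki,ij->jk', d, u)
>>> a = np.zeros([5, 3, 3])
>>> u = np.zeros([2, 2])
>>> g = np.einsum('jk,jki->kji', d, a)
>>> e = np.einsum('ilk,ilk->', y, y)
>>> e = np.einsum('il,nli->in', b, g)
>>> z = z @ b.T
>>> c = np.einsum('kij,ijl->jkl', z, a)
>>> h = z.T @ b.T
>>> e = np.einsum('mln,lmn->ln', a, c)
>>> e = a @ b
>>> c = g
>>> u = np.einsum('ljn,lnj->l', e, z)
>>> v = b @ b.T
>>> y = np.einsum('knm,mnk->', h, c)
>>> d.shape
(5, 3)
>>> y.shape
()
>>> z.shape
(5, 5, 3)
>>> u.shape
(5,)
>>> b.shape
(3, 5)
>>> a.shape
(5, 3, 3)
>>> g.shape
(3, 5, 3)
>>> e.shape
(5, 3, 5)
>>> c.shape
(3, 5, 3)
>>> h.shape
(3, 5, 3)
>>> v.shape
(3, 3)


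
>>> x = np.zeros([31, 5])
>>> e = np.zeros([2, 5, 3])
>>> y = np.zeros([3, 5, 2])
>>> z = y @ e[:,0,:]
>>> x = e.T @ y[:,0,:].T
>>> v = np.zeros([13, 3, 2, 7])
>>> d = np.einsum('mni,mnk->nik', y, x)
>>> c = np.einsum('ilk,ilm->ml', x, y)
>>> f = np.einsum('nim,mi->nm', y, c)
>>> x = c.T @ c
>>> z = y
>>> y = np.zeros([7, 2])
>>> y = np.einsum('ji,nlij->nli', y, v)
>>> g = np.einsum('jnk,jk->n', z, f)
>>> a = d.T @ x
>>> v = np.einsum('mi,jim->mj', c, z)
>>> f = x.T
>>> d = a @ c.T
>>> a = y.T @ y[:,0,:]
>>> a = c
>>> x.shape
(5, 5)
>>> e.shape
(2, 5, 3)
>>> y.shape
(13, 3, 2)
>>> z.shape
(3, 5, 2)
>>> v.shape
(2, 3)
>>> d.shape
(3, 2, 2)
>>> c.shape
(2, 5)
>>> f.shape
(5, 5)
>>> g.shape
(5,)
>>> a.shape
(2, 5)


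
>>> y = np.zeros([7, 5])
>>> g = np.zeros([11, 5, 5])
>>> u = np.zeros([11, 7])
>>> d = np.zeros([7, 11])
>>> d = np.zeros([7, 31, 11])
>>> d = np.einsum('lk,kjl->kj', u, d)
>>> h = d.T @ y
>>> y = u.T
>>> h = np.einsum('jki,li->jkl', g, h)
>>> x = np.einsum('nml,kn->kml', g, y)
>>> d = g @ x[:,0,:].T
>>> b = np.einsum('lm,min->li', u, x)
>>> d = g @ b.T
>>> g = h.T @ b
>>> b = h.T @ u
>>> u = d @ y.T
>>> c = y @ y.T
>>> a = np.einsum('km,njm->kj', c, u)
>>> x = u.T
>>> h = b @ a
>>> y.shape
(7, 11)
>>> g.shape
(31, 5, 5)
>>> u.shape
(11, 5, 7)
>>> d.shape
(11, 5, 11)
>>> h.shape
(31, 5, 5)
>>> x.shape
(7, 5, 11)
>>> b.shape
(31, 5, 7)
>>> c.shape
(7, 7)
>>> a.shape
(7, 5)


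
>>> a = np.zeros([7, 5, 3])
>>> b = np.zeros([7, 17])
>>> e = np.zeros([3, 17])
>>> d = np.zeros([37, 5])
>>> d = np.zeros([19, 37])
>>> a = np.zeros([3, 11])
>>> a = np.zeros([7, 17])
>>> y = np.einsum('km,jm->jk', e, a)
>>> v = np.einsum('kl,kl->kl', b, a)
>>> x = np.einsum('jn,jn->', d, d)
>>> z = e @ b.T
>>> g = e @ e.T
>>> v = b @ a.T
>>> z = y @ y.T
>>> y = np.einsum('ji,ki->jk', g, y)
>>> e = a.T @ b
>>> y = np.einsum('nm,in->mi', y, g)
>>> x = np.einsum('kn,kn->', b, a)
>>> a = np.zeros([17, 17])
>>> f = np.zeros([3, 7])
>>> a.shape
(17, 17)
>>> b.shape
(7, 17)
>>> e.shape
(17, 17)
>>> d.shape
(19, 37)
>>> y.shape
(7, 3)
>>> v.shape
(7, 7)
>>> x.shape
()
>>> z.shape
(7, 7)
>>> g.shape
(3, 3)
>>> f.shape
(3, 7)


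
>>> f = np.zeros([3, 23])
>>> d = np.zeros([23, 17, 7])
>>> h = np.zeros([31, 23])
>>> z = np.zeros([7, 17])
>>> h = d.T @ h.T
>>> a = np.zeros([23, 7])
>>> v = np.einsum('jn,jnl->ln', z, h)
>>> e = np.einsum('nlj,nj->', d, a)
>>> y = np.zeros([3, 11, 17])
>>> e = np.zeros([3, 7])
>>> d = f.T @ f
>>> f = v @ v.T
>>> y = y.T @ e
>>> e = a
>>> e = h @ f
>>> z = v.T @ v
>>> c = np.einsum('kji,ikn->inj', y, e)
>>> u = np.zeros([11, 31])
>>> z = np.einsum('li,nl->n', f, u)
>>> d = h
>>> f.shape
(31, 31)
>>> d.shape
(7, 17, 31)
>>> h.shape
(7, 17, 31)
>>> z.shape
(11,)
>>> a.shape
(23, 7)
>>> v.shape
(31, 17)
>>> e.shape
(7, 17, 31)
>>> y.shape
(17, 11, 7)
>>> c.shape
(7, 31, 11)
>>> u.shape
(11, 31)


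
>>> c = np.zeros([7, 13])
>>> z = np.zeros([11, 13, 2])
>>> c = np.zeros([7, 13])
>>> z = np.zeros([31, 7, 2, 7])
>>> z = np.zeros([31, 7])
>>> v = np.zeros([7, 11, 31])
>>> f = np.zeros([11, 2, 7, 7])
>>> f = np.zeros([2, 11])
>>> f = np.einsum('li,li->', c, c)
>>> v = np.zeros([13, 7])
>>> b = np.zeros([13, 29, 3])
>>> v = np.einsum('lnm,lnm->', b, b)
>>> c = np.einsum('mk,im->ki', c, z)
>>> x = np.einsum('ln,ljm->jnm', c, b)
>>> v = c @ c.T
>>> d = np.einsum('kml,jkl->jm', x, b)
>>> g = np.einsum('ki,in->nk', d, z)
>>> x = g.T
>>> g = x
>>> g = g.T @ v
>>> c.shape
(13, 31)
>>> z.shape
(31, 7)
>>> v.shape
(13, 13)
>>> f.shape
()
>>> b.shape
(13, 29, 3)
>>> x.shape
(13, 7)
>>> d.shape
(13, 31)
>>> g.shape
(7, 13)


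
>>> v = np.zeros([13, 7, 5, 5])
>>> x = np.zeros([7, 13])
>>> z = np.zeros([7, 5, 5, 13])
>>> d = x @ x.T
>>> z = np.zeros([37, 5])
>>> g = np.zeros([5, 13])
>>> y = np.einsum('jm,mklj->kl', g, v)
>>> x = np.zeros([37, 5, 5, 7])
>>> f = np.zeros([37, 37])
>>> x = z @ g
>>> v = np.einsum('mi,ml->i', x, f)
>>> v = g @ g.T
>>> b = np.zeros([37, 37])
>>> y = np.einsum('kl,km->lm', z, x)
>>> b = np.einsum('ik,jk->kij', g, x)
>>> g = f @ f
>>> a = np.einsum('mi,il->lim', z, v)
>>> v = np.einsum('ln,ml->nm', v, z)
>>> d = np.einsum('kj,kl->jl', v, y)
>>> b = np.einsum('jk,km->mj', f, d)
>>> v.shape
(5, 37)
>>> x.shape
(37, 13)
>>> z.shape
(37, 5)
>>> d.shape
(37, 13)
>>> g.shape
(37, 37)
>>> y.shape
(5, 13)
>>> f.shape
(37, 37)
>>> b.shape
(13, 37)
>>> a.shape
(5, 5, 37)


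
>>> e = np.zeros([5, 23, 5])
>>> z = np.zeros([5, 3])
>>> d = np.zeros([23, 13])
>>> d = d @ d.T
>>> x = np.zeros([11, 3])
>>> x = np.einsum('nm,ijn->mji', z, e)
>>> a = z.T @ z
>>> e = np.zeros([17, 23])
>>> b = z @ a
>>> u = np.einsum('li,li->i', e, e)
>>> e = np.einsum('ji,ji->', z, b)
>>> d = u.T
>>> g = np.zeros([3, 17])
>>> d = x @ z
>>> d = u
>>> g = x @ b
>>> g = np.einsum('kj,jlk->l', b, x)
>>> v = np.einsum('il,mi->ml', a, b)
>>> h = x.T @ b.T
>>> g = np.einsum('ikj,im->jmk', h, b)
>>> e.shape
()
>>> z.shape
(5, 3)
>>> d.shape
(23,)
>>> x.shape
(3, 23, 5)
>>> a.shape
(3, 3)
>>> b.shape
(5, 3)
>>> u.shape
(23,)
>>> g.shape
(5, 3, 23)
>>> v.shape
(5, 3)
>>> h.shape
(5, 23, 5)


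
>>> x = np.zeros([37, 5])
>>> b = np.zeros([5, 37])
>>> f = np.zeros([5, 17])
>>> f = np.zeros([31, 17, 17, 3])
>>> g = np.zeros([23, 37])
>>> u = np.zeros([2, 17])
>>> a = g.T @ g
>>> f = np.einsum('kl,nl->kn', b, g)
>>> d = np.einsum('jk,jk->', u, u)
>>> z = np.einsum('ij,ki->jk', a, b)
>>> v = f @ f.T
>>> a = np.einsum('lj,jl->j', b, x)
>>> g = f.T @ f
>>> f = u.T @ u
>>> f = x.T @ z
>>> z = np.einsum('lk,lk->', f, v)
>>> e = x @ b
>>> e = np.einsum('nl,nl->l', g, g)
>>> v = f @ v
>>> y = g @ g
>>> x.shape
(37, 5)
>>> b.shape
(5, 37)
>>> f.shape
(5, 5)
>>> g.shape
(23, 23)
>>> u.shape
(2, 17)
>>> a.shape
(37,)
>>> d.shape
()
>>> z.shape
()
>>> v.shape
(5, 5)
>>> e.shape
(23,)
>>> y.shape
(23, 23)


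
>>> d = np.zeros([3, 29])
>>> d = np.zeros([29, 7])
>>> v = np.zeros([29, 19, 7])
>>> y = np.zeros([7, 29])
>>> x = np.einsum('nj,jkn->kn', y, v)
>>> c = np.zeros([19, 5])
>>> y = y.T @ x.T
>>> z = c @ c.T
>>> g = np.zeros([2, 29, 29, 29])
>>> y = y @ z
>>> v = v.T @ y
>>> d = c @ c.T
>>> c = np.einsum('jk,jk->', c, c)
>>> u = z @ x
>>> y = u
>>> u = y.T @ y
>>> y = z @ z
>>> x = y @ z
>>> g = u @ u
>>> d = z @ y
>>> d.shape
(19, 19)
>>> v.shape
(7, 19, 19)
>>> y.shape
(19, 19)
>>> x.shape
(19, 19)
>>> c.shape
()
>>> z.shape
(19, 19)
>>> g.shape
(7, 7)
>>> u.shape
(7, 7)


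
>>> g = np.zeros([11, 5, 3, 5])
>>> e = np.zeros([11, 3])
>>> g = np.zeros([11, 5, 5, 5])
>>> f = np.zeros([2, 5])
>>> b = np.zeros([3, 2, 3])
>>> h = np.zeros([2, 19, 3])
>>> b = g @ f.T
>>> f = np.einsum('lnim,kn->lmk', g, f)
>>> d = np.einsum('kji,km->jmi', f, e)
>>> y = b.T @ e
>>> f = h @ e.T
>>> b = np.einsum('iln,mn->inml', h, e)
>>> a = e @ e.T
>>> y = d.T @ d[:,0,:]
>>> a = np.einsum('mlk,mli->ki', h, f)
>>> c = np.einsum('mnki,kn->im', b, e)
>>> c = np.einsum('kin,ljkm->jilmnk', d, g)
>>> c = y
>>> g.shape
(11, 5, 5, 5)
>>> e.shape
(11, 3)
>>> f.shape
(2, 19, 11)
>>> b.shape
(2, 3, 11, 19)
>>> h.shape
(2, 19, 3)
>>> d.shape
(5, 3, 2)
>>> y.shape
(2, 3, 2)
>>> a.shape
(3, 11)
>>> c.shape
(2, 3, 2)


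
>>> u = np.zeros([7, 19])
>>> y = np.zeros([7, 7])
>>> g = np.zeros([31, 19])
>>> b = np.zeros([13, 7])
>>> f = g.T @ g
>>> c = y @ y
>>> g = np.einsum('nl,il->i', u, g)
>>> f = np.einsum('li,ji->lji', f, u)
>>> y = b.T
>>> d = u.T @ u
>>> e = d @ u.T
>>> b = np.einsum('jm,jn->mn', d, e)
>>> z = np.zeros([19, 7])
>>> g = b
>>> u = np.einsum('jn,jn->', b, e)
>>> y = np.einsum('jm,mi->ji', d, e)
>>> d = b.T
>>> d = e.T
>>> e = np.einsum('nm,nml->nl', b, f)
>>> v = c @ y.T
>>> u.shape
()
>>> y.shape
(19, 7)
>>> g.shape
(19, 7)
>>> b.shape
(19, 7)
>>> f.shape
(19, 7, 19)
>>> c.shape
(7, 7)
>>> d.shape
(7, 19)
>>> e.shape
(19, 19)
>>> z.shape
(19, 7)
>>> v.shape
(7, 19)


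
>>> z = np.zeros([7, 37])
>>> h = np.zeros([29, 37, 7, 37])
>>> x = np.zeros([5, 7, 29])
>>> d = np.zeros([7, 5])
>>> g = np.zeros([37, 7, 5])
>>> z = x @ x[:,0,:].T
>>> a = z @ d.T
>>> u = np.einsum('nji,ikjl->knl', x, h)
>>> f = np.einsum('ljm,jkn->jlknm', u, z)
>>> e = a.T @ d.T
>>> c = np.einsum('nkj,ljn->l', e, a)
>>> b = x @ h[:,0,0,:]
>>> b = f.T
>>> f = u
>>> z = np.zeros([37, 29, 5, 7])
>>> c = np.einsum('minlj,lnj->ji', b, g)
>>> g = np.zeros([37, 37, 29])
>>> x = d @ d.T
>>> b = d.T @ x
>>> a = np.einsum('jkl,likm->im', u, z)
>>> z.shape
(37, 29, 5, 7)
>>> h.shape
(29, 37, 7, 37)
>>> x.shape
(7, 7)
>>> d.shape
(7, 5)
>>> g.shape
(37, 37, 29)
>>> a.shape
(29, 7)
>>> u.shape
(37, 5, 37)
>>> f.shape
(37, 5, 37)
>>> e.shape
(7, 7, 7)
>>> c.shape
(5, 5)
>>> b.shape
(5, 7)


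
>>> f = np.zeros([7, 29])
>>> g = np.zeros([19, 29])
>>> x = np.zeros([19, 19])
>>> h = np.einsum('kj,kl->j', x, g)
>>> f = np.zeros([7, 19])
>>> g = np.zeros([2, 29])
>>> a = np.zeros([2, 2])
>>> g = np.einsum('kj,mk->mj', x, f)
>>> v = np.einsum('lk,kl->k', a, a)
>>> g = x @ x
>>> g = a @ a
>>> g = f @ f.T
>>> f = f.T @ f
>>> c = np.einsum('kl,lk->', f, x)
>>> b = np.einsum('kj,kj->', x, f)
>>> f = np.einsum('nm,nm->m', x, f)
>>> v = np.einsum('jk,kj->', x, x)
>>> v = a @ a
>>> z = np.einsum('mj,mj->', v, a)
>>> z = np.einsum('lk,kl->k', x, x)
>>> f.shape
(19,)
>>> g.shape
(7, 7)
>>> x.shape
(19, 19)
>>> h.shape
(19,)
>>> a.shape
(2, 2)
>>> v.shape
(2, 2)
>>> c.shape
()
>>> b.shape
()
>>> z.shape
(19,)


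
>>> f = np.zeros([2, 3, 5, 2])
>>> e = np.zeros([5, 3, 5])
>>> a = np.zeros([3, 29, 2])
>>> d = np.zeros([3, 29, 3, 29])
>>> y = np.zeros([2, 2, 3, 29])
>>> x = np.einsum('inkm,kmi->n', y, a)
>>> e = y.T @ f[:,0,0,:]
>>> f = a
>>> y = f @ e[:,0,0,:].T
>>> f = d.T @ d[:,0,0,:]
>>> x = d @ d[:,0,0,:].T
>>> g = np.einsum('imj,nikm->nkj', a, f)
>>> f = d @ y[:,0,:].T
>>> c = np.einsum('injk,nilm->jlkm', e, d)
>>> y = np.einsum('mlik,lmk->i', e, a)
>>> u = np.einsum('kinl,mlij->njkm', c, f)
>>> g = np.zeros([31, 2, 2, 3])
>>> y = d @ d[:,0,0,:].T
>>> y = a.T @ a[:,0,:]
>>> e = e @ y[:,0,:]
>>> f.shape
(3, 29, 3, 3)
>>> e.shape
(29, 3, 2, 2)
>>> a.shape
(3, 29, 2)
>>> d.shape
(3, 29, 3, 29)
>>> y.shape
(2, 29, 2)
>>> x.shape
(3, 29, 3, 3)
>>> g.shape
(31, 2, 2, 3)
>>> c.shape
(2, 3, 2, 29)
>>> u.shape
(2, 3, 2, 3)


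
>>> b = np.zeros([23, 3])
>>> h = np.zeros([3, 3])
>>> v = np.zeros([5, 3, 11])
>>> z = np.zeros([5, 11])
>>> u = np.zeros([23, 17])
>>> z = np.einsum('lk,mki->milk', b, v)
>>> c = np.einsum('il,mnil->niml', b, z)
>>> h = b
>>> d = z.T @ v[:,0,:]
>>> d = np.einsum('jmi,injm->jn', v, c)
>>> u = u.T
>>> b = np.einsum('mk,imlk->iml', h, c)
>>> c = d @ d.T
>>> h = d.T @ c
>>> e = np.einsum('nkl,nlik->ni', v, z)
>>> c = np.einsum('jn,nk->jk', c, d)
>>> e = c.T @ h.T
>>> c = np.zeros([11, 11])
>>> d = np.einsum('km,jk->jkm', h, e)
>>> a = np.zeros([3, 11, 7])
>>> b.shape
(11, 23, 5)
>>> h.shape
(23, 5)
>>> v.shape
(5, 3, 11)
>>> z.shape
(5, 11, 23, 3)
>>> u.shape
(17, 23)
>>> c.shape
(11, 11)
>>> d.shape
(23, 23, 5)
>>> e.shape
(23, 23)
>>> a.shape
(3, 11, 7)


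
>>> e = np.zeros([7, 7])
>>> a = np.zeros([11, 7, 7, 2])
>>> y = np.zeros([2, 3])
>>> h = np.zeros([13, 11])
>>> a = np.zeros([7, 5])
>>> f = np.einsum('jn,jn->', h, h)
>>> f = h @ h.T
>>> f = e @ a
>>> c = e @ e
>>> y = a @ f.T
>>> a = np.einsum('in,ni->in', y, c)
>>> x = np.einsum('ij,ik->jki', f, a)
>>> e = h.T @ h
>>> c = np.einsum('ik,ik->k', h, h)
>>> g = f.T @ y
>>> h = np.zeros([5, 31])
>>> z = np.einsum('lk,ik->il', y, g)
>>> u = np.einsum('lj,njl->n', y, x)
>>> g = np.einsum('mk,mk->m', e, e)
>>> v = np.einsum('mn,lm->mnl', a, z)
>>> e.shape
(11, 11)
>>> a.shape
(7, 7)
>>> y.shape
(7, 7)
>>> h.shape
(5, 31)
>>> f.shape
(7, 5)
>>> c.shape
(11,)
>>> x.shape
(5, 7, 7)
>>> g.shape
(11,)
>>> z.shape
(5, 7)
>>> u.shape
(5,)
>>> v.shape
(7, 7, 5)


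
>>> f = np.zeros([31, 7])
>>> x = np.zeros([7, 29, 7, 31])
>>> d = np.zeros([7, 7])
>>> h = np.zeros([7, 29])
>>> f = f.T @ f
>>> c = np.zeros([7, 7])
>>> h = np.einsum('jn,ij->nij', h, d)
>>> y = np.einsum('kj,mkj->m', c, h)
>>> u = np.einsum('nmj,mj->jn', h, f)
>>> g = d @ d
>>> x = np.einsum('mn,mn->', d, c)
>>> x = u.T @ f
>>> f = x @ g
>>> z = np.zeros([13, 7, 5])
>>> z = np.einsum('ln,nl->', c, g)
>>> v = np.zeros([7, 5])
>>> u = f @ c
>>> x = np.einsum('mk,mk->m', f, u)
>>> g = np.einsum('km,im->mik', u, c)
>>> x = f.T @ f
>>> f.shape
(29, 7)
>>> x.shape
(7, 7)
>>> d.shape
(7, 7)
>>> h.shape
(29, 7, 7)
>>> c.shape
(7, 7)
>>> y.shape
(29,)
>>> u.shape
(29, 7)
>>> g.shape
(7, 7, 29)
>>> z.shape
()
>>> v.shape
(7, 5)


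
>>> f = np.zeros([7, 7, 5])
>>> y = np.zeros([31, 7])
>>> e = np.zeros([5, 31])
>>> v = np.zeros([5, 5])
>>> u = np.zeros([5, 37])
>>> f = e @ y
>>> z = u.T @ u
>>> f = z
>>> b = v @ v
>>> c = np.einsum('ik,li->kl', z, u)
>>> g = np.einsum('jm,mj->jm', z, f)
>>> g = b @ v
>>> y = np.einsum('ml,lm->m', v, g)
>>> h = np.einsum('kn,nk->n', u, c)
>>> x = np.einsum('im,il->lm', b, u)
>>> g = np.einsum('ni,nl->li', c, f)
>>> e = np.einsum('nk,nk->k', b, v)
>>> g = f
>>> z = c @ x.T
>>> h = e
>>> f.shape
(37, 37)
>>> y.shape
(5,)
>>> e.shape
(5,)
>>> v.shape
(5, 5)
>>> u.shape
(5, 37)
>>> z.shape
(37, 37)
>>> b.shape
(5, 5)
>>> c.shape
(37, 5)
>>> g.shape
(37, 37)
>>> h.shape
(5,)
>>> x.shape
(37, 5)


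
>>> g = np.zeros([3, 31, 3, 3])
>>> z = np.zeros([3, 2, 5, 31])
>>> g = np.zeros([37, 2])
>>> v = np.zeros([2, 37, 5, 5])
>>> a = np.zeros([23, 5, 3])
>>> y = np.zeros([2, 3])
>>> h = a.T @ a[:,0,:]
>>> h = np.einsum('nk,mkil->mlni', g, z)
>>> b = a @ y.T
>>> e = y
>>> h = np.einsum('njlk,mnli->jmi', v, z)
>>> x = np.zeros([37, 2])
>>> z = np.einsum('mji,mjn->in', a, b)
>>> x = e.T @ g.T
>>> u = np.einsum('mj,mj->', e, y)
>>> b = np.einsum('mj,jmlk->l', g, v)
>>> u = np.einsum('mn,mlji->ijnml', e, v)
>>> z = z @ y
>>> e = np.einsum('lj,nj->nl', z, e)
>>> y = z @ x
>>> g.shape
(37, 2)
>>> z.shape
(3, 3)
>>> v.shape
(2, 37, 5, 5)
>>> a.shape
(23, 5, 3)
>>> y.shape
(3, 37)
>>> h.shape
(37, 3, 31)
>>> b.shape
(5,)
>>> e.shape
(2, 3)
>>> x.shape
(3, 37)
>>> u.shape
(5, 5, 3, 2, 37)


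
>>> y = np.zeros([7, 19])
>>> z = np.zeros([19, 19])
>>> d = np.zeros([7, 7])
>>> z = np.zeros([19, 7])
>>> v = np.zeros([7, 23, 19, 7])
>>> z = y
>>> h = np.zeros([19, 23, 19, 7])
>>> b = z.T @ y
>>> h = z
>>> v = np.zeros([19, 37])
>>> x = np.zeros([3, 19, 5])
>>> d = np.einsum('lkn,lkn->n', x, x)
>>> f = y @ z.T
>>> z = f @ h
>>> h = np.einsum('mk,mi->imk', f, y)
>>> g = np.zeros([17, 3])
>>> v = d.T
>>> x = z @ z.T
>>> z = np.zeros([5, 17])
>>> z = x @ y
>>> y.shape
(7, 19)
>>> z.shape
(7, 19)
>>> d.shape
(5,)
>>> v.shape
(5,)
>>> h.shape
(19, 7, 7)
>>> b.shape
(19, 19)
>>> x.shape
(7, 7)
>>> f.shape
(7, 7)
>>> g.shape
(17, 3)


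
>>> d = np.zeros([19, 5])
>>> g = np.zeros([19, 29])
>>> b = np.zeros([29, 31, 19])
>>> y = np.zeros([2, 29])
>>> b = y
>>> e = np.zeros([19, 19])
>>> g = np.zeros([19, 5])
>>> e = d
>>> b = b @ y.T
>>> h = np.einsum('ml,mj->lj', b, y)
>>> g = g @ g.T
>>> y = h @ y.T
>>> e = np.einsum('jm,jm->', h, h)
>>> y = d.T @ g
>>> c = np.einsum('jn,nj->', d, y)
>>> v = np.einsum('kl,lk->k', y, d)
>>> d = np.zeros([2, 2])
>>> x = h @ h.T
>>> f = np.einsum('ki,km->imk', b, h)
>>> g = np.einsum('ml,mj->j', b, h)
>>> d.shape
(2, 2)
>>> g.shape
(29,)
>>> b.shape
(2, 2)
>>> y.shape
(5, 19)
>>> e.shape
()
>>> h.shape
(2, 29)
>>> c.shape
()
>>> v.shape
(5,)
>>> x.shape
(2, 2)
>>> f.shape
(2, 29, 2)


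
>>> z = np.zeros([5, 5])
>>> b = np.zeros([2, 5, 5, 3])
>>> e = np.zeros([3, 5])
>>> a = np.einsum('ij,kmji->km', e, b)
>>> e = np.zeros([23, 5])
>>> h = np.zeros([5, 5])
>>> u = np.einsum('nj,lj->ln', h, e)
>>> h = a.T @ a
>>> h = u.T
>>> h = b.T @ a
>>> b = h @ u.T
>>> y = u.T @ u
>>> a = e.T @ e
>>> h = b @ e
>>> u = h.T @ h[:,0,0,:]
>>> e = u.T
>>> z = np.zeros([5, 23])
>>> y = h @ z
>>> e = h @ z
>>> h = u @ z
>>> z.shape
(5, 23)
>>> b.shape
(3, 5, 5, 23)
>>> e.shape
(3, 5, 5, 23)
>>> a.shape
(5, 5)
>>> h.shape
(5, 5, 5, 23)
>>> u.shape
(5, 5, 5, 5)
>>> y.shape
(3, 5, 5, 23)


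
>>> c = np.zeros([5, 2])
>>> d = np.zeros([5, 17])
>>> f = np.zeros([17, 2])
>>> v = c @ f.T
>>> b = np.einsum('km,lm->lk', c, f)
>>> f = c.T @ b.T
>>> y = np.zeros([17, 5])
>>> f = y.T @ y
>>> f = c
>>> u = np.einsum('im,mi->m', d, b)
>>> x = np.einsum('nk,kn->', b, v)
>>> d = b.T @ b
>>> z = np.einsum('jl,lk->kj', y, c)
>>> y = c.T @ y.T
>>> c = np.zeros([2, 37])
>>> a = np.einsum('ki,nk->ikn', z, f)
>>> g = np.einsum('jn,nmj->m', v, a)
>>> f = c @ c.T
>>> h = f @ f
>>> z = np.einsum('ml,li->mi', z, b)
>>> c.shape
(2, 37)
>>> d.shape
(5, 5)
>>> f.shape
(2, 2)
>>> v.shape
(5, 17)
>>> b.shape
(17, 5)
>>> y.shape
(2, 17)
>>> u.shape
(17,)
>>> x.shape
()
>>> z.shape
(2, 5)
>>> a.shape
(17, 2, 5)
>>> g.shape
(2,)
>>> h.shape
(2, 2)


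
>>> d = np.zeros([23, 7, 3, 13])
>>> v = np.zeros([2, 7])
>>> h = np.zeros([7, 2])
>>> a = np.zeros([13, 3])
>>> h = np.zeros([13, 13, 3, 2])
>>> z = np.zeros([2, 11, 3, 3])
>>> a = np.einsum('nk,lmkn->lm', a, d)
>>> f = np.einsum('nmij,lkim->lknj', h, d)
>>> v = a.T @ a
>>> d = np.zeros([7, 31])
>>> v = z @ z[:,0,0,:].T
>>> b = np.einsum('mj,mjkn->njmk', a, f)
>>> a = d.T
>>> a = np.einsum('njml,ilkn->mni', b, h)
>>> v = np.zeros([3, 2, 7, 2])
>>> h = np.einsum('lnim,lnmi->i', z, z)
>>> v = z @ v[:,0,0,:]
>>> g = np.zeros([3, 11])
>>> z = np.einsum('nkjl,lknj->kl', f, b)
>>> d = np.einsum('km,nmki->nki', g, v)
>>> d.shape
(2, 3, 2)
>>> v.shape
(2, 11, 3, 2)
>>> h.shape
(3,)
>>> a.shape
(23, 2, 13)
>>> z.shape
(7, 2)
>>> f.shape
(23, 7, 13, 2)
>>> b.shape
(2, 7, 23, 13)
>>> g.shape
(3, 11)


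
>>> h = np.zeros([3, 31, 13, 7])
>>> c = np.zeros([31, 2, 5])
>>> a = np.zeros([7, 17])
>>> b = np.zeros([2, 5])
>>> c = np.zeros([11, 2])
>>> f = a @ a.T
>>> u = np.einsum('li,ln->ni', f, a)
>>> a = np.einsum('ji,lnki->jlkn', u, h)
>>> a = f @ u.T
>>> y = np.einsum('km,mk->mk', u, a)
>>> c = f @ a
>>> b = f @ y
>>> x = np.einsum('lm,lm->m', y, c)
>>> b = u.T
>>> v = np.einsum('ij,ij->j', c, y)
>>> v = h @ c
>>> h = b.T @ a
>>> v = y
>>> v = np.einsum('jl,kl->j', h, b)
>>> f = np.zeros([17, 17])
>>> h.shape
(17, 17)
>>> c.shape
(7, 17)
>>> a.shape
(7, 17)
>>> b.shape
(7, 17)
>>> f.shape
(17, 17)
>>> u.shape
(17, 7)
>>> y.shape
(7, 17)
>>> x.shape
(17,)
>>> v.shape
(17,)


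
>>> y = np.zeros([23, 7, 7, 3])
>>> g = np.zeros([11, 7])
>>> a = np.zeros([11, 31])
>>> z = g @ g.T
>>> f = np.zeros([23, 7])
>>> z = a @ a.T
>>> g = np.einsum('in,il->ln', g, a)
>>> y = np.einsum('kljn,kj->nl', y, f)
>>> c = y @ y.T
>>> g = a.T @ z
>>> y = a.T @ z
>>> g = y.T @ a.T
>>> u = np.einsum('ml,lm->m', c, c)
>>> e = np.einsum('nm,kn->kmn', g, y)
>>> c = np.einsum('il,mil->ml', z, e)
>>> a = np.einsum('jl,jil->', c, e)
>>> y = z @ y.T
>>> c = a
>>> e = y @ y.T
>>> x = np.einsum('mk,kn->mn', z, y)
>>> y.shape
(11, 31)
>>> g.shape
(11, 11)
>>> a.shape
()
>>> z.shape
(11, 11)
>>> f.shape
(23, 7)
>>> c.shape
()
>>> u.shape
(3,)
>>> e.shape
(11, 11)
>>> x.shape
(11, 31)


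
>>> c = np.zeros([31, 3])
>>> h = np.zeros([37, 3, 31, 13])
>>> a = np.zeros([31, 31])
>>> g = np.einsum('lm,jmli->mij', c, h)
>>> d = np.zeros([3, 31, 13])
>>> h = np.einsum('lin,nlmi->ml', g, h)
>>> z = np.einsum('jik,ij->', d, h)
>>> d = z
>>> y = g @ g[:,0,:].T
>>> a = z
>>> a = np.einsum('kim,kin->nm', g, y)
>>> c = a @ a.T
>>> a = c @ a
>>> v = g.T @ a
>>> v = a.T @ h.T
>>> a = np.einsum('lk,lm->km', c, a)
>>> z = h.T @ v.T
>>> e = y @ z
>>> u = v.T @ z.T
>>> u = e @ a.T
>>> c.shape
(3, 3)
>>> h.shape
(31, 3)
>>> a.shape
(3, 37)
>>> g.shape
(3, 13, 37)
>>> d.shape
()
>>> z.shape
(3, 37)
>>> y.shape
(3, 13, 3)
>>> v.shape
(37, 31)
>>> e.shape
(3, 13, 37)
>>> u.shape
(3, 13, 3)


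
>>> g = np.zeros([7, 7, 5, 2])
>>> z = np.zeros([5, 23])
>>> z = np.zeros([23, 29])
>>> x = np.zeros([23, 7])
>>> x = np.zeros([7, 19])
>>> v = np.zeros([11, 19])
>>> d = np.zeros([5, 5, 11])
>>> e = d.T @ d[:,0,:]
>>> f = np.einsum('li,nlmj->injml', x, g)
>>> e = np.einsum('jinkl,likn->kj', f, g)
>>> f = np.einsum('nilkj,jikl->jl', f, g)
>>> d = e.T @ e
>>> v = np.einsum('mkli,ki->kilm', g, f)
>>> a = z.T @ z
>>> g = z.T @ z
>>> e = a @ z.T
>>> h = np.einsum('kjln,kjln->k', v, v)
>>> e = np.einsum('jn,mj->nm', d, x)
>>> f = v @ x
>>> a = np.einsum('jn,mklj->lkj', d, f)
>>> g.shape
(29, 29)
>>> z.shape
(23, 29)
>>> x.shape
(7, 19)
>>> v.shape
(7, 2, 5, 7)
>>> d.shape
(19, 19)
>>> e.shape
(19, 7)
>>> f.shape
(7, 2, 5, 19)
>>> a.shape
(5, 2, 19)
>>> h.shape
(7,)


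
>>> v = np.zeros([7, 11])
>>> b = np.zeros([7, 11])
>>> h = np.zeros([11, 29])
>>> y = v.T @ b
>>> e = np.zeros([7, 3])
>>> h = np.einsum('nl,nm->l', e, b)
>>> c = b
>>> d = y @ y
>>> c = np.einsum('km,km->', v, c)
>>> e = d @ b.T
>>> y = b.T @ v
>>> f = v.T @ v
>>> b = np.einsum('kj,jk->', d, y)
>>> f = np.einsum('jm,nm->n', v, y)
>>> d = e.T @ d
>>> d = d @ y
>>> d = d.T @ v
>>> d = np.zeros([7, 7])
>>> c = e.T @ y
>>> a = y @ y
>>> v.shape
(7, 11)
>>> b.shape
()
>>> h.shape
(3,)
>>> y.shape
(11, 11)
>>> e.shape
(11, 7)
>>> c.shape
(7, 11)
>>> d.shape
(7, 7)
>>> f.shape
(11,)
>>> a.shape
(11, 11)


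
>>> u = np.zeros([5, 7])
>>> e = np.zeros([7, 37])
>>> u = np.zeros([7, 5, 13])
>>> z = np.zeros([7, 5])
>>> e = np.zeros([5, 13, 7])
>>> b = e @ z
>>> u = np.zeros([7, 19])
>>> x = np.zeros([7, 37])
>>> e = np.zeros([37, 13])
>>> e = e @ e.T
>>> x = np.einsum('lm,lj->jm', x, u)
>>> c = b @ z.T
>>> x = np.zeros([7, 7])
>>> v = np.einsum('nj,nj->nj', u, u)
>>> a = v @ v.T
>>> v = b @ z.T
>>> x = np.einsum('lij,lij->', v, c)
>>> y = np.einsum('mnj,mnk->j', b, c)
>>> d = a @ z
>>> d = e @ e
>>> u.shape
(7, 19)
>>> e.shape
(37, 37)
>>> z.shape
(7, 5)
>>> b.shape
(5, 13, 5)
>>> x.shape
()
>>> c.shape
(5, 13, 7)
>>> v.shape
(5, 13, 7)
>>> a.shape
(7, 7)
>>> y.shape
(5,)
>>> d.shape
(37, 37)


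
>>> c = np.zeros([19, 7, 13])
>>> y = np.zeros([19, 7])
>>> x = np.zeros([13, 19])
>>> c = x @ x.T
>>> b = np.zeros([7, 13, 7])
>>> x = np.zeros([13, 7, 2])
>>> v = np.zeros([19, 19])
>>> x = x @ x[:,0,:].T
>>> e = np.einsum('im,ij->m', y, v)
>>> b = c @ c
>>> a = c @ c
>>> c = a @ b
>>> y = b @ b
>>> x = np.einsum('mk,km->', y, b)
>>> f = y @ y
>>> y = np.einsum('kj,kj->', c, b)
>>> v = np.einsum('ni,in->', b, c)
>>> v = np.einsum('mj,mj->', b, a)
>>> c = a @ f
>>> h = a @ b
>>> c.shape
(13, 13)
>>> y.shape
()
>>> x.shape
()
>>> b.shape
(13, 13)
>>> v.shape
()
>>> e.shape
(7,)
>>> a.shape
(13, 13)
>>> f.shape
(13, 13)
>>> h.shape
(13, 13)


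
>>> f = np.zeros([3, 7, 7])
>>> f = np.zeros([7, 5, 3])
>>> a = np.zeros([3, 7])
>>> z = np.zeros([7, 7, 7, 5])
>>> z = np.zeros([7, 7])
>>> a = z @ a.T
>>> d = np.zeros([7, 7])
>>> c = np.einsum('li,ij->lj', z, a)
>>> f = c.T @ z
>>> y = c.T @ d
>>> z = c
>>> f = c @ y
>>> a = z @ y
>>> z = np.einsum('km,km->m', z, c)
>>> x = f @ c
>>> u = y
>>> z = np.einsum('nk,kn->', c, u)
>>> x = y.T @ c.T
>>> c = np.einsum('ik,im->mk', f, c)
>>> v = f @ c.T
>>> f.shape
(7, 7)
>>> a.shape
(7, 7)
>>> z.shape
()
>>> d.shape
(7, 7)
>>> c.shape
(3, 7)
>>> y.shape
(3, 7)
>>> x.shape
(7, 7)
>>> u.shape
(3, 7)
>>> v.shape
(7, 3)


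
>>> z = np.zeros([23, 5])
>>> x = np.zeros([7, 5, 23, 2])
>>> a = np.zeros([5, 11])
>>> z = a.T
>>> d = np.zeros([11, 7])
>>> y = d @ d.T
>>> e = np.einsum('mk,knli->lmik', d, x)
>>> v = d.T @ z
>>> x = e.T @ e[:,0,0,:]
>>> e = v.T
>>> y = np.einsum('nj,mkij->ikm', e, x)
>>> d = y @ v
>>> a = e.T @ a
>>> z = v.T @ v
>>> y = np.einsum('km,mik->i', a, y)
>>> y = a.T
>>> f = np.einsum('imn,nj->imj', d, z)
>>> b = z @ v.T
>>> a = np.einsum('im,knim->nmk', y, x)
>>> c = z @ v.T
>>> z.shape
(5, 5)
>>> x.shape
(7, 2, 11, 7)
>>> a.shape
(2, 7, 7)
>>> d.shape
(11, 2, 5)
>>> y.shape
(11, 7)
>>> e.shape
(5, 7)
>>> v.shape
(7, 5)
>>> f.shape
(11, 2, 5)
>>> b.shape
(5, 7)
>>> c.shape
(5, 7)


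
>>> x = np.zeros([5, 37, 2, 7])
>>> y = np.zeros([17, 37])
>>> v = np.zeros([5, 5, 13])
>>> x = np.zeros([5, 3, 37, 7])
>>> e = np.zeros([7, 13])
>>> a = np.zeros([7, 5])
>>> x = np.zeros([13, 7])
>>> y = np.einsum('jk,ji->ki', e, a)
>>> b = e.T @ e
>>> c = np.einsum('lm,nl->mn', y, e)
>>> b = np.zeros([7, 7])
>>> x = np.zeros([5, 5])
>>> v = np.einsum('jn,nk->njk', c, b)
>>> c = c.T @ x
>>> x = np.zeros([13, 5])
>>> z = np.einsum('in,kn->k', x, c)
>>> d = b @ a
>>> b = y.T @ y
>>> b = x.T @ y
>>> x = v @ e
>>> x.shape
(7, 5, 13)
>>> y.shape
(13, 5)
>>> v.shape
(7, 5, 7)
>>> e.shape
(7, 13)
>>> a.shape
(7, 5)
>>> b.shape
(5, 5)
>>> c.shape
(7, 5)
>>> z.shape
(7,)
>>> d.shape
(7, 5)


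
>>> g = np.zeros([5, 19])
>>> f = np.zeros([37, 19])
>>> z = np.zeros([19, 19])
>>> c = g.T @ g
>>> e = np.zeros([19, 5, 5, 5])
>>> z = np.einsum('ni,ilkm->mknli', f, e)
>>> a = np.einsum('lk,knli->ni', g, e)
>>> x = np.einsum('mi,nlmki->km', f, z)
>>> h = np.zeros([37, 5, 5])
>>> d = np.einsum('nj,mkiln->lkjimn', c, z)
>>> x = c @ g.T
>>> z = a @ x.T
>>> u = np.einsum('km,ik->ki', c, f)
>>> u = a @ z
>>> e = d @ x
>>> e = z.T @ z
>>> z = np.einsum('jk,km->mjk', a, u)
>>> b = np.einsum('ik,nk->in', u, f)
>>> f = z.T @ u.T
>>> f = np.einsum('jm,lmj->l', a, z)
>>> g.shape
(5, 19)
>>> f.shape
(19,)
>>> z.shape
(19, 5, 5)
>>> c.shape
(19, 19)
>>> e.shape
(19, 19)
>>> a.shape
(5, 5)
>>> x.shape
(19, 5)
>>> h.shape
(37, 5, 5)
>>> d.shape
(5, 5, 19, 37, 5, 19)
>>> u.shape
(5, 19)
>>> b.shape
(5, 37)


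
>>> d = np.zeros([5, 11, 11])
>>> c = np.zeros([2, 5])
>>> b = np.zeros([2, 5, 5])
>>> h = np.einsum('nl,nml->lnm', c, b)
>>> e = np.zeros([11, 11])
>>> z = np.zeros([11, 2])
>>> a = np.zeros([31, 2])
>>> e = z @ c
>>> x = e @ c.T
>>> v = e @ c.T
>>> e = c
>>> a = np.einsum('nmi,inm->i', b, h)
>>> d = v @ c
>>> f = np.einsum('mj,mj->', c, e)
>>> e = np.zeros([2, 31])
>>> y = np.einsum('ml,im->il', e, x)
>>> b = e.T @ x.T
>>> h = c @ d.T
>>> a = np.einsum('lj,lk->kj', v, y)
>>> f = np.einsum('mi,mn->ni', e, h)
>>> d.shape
(11, 5)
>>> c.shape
(2, 5)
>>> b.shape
(31, 11)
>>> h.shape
(2, 11)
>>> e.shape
(2, 31)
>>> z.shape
(11, 2)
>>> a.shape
(31, 2)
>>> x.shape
(11, 2)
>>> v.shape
(11, 2)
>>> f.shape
(11, 31)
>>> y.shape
(11, 31)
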